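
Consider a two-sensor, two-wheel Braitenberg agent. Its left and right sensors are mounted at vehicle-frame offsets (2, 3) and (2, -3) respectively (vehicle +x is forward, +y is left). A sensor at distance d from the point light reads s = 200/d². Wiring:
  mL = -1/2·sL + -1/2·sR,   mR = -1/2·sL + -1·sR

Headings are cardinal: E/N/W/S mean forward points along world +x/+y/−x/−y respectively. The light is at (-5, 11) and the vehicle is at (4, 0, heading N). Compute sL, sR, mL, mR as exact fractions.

left sensor world pos  = (1, 2); dL² = 117
right sensor world pos = (7, 2); dR² = 225
sL = 200/117 = 200/117
sR = 200/225 = 8/9
mL = -1/2·sL + -1/2·sR = -152/117
mR = -1/2·sL + -1·sR = -68/39

200/117 8/9 -152/117 -68/39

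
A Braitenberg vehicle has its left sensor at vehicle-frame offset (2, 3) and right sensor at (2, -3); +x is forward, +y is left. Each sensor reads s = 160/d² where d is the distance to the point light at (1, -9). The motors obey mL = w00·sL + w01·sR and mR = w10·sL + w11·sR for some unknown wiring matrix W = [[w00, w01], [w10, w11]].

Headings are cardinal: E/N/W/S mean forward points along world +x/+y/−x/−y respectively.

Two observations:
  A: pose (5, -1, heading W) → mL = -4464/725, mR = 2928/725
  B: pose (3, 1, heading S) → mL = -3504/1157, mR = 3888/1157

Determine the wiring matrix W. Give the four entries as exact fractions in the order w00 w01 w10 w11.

-1 -1/2 1/2 1

obs A: pose=(5,-1,W) → sL=160/29, sR=32/25, mL=-4464/725, mR=2928/725
obs B: pose=(3,1,S) → sL=160/89, sR=32/13, mL=-3504/1157, mR=3888/1157
sensor matrix S = [[160/29, 32/25], [160/89, 32/13]]; det S = 1892352/167765
solve [mL_A; mL_B] = S·[w00; w01] and [mR_A; mR_B] = S·[w10; w11]:
  w00 = -1, w01 = -1/2, w10 = 1/2, w11 = 1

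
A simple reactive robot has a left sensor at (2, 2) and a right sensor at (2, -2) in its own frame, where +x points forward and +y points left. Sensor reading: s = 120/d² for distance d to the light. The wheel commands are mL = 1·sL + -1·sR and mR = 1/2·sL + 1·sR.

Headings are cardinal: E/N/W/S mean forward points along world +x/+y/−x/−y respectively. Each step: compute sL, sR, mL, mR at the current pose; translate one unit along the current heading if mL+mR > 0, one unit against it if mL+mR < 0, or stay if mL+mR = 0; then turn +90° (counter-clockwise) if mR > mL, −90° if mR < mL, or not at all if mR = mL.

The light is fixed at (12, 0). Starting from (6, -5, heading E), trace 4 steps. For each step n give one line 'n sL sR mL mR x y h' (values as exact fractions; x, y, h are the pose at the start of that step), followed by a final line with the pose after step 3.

0 24/5 24/13 192/65 276/65 6 -5 E
1 60/29 20/3 -400/87 670/87 7 -5 N
2 24/17 120/53 -768/901 2676/901 7 -4 W
3 30/13 6/5 72/65 153/65 6 -4 S
final 6 -5 E

n=0: pose=(6,-5,E); sL=24/5, sR=24/13; mL=192/65, mR=276/65; mL+mR=36/5 → advance +1; mR−mL=84/65 → turn +1·90°
n=1: pose=(7,-5,N); sL=60/29, sR=20/3; mL=-400/87, mR=670/87; mL+mR=90/29 → advance +1; mR−mL=1070/87 → turn +1·90°
n=2: pose=(7,-4,W); sL=24/17, sR=120/53; mL=-768/901, mR=2676/901; mL+mR=36/17 → advance +1; mR−mL=3444/901 → turn +1·90°
n=3: pose=(6,-4,S); sL=30/13, sR=6/5; mL=72/65, mR=153/65; mL+mR=45/13 → advance +1; mR−mL=81/65 → turn +1·90°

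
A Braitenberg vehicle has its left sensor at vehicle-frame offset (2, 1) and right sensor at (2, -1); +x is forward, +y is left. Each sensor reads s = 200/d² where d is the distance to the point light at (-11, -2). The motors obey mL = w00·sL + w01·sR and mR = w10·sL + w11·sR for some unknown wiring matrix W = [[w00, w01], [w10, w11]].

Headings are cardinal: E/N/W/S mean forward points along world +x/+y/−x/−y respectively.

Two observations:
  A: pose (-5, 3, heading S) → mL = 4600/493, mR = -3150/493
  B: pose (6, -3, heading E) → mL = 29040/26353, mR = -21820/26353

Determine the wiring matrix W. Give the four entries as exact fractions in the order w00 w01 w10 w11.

1 1 -1 -1/2

obs A: pose=(-5,3,S) → sL=100/29, sR=100/17, mL=4600/493, mR=-3150/493
obs B: pose=(6,-3,E) → sL=200/361, sR=40/73, mL=29040/26353, mR=-21820/26353
sensor matrix S = [[100/29, 100/17], [200/361, 40/73]]; det S = -17792000/12992029
solve [mL_A; mL_B] = S·[w00; w01] and [mR_A; mR_B] = S·[w10; w11]:
  w00 = 1, w01 = 1, w10 = -1, w11 = -1/2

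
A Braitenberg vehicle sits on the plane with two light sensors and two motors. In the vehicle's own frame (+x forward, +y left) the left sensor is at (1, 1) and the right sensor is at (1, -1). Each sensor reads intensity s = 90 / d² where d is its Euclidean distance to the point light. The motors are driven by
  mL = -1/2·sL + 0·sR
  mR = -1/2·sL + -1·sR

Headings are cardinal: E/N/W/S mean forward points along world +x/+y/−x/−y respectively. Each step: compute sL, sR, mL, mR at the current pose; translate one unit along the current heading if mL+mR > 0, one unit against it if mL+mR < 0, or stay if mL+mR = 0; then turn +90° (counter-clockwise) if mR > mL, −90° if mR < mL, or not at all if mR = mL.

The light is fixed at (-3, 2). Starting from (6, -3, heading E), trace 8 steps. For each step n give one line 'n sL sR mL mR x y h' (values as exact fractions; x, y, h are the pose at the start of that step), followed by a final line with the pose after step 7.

n=0: pose=(6,-3,E); sL=45/58, sR=45/68; mL=-45/116, mR=-1035/986; mL+mR=-2835/1972 → advance -1; mR−mL=-45/68 → turn -1·90°
n=1: pose=(5,-3,S); sL=10/13, sR=18/17; mL=-5/13, mR=-319/221; mL+mR=-404/221 → advance -1; mR−mL=-18/17 → turn -1·90°
n=2: pose=(5,-2,W); sL=45/37, sR=45/29; mL=-45/74, mR=-4635/2146; mL+mR=-2970/1073 → advance -1; mR−mL=-45/29 → turn -1·90°
n=3: pose=(6,-2,N); sL=90/73, sR=90/109; mL=-45/73, mR=-11475/7957; mL+mR=-16380/7957 → advance -1; mR−mL=-90/109 → turn -1·90°
n=4: pose=(6,-3,E); sL=45/58, sR=45/68; mL=-45/116, mR=-1035/986; mL+mR=-2835/1972 → advance -1; mR−mL=-45/68 → turn -1·90°
n=5: pose=(5,-3,S); sL=10/13, sR=18/17; mL=-5/13, mR=-319/221; mL+mR=-404/221 → advance -1; mR−mL=-18/17 → turn -1·90°
n=6: pose=(5,-2,W); sL=45/37, sR=45/29; mL=-45/74, mR=-4635/2146; mL+mR=-2970/1073 → advance -1; mR−mL=-45/29 → turn -1·90°
n=7: pose=(6,-2,N); sL=90/73, sR=90/109; mL=-45/73, mR=-11475/7957; mL+mR=-16380/7957 → advance -1; mR−mL=-90/109 → turn -1·90°

0 45/58 45/68 -45/116 -1035/986 6 -3 E
1 10/13 18/17 -5/13 -319/221 5 -3 S
2 45/37 45/29 -45/74 -4635/2146 5 -2 W
3 90/73 90/109 -45/73 -11475/7957 6 -2 N
4 45/58 45/68 -45/116 -1035/986 6 -3 E
5 10/13 18/17 -5/13 -319/221 5 -3 S
6 45/37 45/29 -45/74 -4635/2146 5 -2 W
7 90/73 90/109 -45/73 -11475/7957 6 -2 N
final 6 -3 E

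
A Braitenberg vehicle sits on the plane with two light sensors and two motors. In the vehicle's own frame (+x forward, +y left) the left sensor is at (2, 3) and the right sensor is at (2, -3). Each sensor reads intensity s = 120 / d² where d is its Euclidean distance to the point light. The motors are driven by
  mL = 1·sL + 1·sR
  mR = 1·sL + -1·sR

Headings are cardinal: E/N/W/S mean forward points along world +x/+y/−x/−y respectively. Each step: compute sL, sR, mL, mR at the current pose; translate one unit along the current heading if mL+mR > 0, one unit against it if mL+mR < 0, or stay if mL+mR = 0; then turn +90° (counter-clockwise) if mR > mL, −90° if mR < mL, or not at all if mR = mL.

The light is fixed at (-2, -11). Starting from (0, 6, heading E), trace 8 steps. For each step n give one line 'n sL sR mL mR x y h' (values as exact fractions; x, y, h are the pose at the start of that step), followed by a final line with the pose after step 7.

n=0: pose=(0,6,E); sL=15/52, sR=30/53; mL=2355/2756, mR=-765/2756; mL+mR=15/26 → advance +1; mR−mL=-60/53 → turn -1·90°
n=1: pose=(1,6,S); sL=40/87, sR=8/15; mL=144/145, mR=-32/435; mL+mR=80/87 → advance +1; mR−mL=-16/15 → turn -1·90°
n=2: pose=(1,5,W); sL=12/17, sR=60/181; mL=3192/3077, mR=1152/3077; mL+mR=24/17 → advance +1; mR−mL=-120/181 → turn -1·90°
n=3: pose=(0,5,N); sL=24/65, sR=120/349; mL=16176/22685, mR=576/22685; mL+mR=48/65 → advance +1; mR−mL=-240/349 → turn -1·90°
n=4: pose=(0,6,E); sL=15/52, sR=30/53; mL=2355/2756, mR=-765/2756; mL+mR=15/26 → advance +1; mR−mL=-60/53 → turn -1·90°
n=5: pose=(1,6,S); sL=40/87, sR=8/15; mL=144/145, mR=-32/435; mL+mR=80/87 → advance +1; mR−mL=-16/15 → turn -1·90°
n=6: pose=(1,5,W); sL=12/17, sR=60/181; mL=3192/3077, mR=1152/3077; mL+mR=24/17 → advance +1; mR−mL=-120/181 → turn -1·90°
n=7: pose=(0,5,N); sL=24/65, sR=120/349; mL=16176/22685, mR=576/22685; mL+mR=48/65 → advance +1; mR−mL=-240/349 → turn -1·90°

0 15/52 30/53 2355/2756 -765/2756 0 6 E
1 40/87 8/15 144/145 -32/435 1 6 S
2 12/17 60/181 3192/3077 1152/3077 1 5 W
3 24/65 120/349 16176/22685 576/22685 0 5 N
4 15/52 30/53 2355/2756 -765/2756 0 6 E
5 40/87 8/15 144/145 -32/435 1 6 S
6 12/17 60/181 3192/3077 1152/3077 1 5 W
7 24/65 120/349 16176/22685 576/22685 0 5 N
final 0 6 E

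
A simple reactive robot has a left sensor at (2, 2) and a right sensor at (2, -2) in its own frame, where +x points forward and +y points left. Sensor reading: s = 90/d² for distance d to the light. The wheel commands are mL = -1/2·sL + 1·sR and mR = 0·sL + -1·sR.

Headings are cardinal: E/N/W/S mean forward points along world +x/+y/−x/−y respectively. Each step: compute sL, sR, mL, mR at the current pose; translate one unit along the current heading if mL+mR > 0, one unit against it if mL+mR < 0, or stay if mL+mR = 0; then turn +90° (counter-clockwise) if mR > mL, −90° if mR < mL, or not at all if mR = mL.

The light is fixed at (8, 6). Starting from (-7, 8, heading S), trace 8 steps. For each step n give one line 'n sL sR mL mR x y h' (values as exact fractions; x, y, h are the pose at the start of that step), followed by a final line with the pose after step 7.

0 90/169 90/289 2205/48841 -90/289 -7 8 S
1 9/29 45/157 1197/9106 -45/157 -7 9 W
2 90/281 90/169 17685/47489 -90/169 -6 9 N
3 9/16 5/8 11/32 -5/8 -6 8 E
4 90/169 90/289 2205/48841 -90/289 -7 8 S
5 9/29 45/157 1197/9106 -45/157 -7 9 W
6 90/281 90/169 17685/47489 -90/169 -6 9 N
7 9/16 5/8 11/32 -5/8 -6 8 E
final -7 8 S

n=0: pose=(-7,8,S); sL=90/169, sR=90/289; mL=2205/48841, mR=-90/289; mL+mR=-45/169 → advance -1; mR−mL=-17415/48841 → turn -1·90°
n=1: pose=(-7,9,W); sL=9/29, sR=45/157; mL=1197/9106, mR=-45/157; mL+mR=-9/58 → advance -1; mR−mL=-3807/9106 → turn -1·90°
n=2: pose=(-6,9,N); sL=90/281, sR=90/169; mL=17685/47489, mR=-90/169; mL+mR=-45/281 → advance -1; mR−mL=-42975/47489 → turn -1·90°
n=3: pose=(-6,8,E); sL=9/16, sR=5/8; mL=11/32, mR=-5/8; mL+mR=-9/32 → advance -1; mR−mL=-31/32 → turn -1·90°
n=4: pose=(-7,8,S); sL=90/169, sR=90/289; mL=2205/48841, mR=-90/289; mL+mR=-45/169 → advance -1; mR−mL=-17415/48841 → turn -1·90°
n=5: pose=(-7,9,W); sL=9/29, sR=45/157; mL=1197/9106, mR=-45/157; mL+mR=-9/58 → advance -1; mR−mL=-3807/9106 → turn -1·90°
n=6: pose=(-6,9,N); sL=90/281, sR=90/169; mL=17685/47489, mR=-90/169; mL+mR=-45/281 → advance -1; mR−mL=-42975/47489 → turn -1·90°
n=7: pose=(-6,8,E); sL=9/16, sR=5/8; mL=11/32, mR=-5/8; mL+mR=-9/32 → advance -1; mR−mL=-31/32 → turn -1·90°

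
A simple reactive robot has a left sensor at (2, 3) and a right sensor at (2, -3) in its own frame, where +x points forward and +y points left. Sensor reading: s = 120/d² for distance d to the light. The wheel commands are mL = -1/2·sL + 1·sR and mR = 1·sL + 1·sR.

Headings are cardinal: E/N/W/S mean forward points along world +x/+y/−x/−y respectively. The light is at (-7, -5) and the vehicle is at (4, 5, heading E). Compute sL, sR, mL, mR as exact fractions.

60/169 60/109 6870/18421 16680/18421

left sensor world pos  = (6, 8); dL² = 338
right sensor world pos = (6, 2); dR² = 218
sL = 120/338 = 60/169
sR = 120/218 = 60/109
mL = -1/2·sL + 1·sR = 6870/18421
mR = 1·sL + 1·sR = 16680/18421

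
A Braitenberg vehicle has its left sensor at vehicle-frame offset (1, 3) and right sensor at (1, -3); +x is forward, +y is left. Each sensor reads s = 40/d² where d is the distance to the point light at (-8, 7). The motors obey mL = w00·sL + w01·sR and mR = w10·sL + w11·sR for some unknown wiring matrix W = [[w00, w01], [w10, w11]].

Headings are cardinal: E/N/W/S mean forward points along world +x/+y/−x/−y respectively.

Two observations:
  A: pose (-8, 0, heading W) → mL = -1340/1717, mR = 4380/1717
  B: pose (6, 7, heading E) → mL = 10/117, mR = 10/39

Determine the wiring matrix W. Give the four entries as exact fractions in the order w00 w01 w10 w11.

obs A: pose=(-8,0,W) → sL=40/101, sR=40/17, mL=-1340/1717, mR=4380/1717
obs B: pose=(6,7,E) → sL=20/117, sR=20/117, mL=10/117, mR=10/39
sensor matrix S = [[40/101, 40/17], [20/117, 20/117]]; det S = -22400/66963
solve [mL_A; mL_B] = S·[w00; w01] and [mR_A; mR_B] = S·[w10; w11]:
  w00 = 1, w01 = -1/2, w10 = 1/2, w11 = 1

1 -1/2 1/2 1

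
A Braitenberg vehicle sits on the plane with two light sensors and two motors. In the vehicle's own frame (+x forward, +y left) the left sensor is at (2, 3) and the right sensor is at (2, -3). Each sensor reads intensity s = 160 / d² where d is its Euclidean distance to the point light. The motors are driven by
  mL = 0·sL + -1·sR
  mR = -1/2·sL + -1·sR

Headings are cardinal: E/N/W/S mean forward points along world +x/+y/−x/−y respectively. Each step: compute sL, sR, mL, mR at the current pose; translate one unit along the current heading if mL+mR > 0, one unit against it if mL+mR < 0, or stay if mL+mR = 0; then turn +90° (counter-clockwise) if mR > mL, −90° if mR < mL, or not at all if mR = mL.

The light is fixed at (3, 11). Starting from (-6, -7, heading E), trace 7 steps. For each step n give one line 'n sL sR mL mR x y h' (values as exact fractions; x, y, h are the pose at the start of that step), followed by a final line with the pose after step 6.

n=0: pose=(-6,-7,E); sL=80/137, sR=16/49; mL=-16/49, mR=-4152/6713; mL+mR=-6344/6713 → advance -1; mR−mL=-40/137 → turn -1·90°
n=1: pose=(-7,-7,S); sL=160/449, sR=160/569; mL=-160/569, mR=-117360/255481; mL+mR=-189200/255481 → advance -1; mR−mL=-80/449 → turn -1·90°
n=2: pose=(-7,-6,W); sL=5/17, sR=8/17; mL=-8/17, mR=-21/34; mL+mR=-37/34 → advance -1; mR−mL=-5/34 → turn -1·90°
n=3: pose=(-6,-6,N); sL=160/369, sR=160/261; mL=-160/261, mR=-2960/3567; mL+mR=-15440/10701 → advance -1; mR−mL=-80/369 → turn -1·90°
n=4: pose=(-6,-7,E); sL=80/137, sR=16/49; mL=-16/49, mR=-4152/6713; mL+mR=-6344/6713 → advance -1; mR−mL=-40/137 → turn -1·90°
n=5: pose=(-7,-7,S); sL=160/449, sR=160/569; mL=-160/569, mR=-117360/255481; mL+mR=-189200/255481 → advance -1; mR−mL=-80/449 → turn -1·90°
n=6: pose=(-7,-6,W); sL=5/17, sR=8/17; mL=-8/17, mR=-21/34; mL+mR=-37/34 → advance -1; mR−mL=-5/34 → turn -1·90°

0 80/137 16/49 -16/49 -4152/6713 -6 -7 E
1 160/449 160/569 -160/569 -117360/255481 -7 -7 S
2 5/17 8/17 -8/17 -21/34 -7 -6 W
3 160/369 160/261 -160/261 -2960/3567 -6 -6 N
4 80/137 16/49 -16/49 -4152/6713 -6 -7 E
5 160/449 160/569 -160/569 -117360/255481 -7 -7 S
6 5/17 8/17 -8/17 -21/34 -7 -6 W
final -6 -6 N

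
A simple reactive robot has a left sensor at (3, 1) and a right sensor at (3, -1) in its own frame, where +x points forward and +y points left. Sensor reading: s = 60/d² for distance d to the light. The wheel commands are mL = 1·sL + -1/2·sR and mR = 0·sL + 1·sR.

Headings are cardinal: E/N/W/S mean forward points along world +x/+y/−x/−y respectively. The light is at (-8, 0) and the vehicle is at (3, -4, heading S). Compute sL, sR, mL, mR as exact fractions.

60/193 60/149 3150/28757 60/149

left sensor world pos  = (4, -7); dL² = 193
right sensor world pos = (2, -7); dR² = 149
sL = 60/193 = 60/193
sR = 60/149 = 60/149
mL = 1·sL + -1/2·sR = 3150/28757
mR = 0·sL + 1·sR = 60/149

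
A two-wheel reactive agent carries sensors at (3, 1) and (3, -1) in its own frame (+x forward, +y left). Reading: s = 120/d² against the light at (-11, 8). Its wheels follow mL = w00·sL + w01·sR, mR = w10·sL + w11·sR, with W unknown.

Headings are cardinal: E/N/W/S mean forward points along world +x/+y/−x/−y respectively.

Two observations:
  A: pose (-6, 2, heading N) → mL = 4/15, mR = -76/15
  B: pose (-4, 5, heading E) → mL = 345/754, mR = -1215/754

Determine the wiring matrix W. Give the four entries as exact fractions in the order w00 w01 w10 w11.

obs A: pose=(-6,2,N) → sL=24/5, sR=8/3, mL=4/15, mR=-76/15
obs B: pose=(-4,5,E) → sL=15/13, sR=30/29, mL=345/754, mR=-1215/754
sensor matrix S = [[24/5, 8/3], [15/13, 30/29]]; det S = 712/377
solve [mL_A; mL_B] = S·[w00; w01] and [mR_A; mR_B] = S·[w10; w11]:
  w00 = -1/2, w01 = 1, w10 = -1/2, w11 = -1

-1/2 1 -1/2 -1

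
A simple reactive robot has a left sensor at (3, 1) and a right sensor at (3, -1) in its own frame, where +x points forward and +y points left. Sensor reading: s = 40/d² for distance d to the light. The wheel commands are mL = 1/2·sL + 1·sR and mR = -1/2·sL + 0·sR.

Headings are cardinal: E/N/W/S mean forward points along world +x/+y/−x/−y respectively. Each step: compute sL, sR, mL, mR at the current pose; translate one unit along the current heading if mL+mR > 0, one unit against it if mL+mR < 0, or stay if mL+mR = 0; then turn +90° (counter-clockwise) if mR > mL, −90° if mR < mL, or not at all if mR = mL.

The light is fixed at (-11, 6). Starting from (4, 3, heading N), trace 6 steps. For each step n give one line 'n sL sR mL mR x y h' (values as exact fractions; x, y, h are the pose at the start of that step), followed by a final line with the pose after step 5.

0 10/49 5/32 405/1568 -5/49 4 3 N
1 8/65 40/333 3932/21645 -4/65 4 4 E
2 20/157 4/25 878/3925 -10/157 5 4 S
3 8/37 40/173 2172/6401 -4/37 5 3 W
4 10/49 5/32 405/1568 -5/49 4 3 N
5 8/65 40/333 3932/21645 -4/65 4 4 E
final 5 4 S

n=0: pose=(4,3,N); sL=10/49, sR=5/32; mL=405/1568, mR=-5/49; mL+mR=5/32 → advance +1; mR−mL=-565/1568 → turn -1·90°
n=1: pose=(4,4,E); sL=8/65, sR=40/333; mL=3932/21645, mR=-4/65; mL+mR=40/333 → advance +1; mR−mL=-5264/21645 → turn -1·90°
n=2: pose=(5,4,S); sL=20/157, sR=4/25; mL=878/3925, mR=-10/157; mL+mR=4/25 → advance +1; mR−mL=-1128/3925 → turn -1·90°
n=3: pose=(5,3,W); sL=8/37, sR=40/173; mL=2172/6401, mR=-4/37; mL+mR=40/173 → advance +1; mR−mL=-2864/6401 → turn -1·90°
n=4: pose=(4,3,N); sL=10/49, sR=5/32; mL=405/1568, mR=-5/49; mL+mR=5/32 → advance +1; mR−mL=-565/1568 → turn -1·90°
n=5: pose=(4,4,E); sL=8/65, sR=40/333; mL=3932/21645, mR=-4/65; mL+mR=40/333 → advance +1; mR−mL=-5264/21645 → turn -1·90°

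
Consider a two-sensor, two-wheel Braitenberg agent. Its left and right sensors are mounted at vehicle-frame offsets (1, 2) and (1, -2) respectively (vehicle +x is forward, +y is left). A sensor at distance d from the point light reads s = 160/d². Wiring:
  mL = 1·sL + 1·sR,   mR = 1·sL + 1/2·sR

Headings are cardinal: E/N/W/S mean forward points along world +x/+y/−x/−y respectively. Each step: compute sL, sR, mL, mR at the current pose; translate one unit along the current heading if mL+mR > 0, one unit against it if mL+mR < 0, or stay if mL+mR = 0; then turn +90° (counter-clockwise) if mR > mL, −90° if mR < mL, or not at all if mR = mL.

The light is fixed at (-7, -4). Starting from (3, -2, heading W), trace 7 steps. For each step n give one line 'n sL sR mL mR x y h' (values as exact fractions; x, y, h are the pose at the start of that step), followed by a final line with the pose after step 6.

n=0: pose=(3,-2,W); sL=160/81, sR=160/97; mL=28480/7857, mR=22000/7857; mL+mR=50480/7857 → advance +1; mR−mL=-80/97 → turn -1·90°
n=1: pose=(2,-2,N); sL=80/29, sR=16/13; mL=1504/377, mR=1272/377; mL+mR=2776/377 → advance +1; mR−mL=-8/13 → turn -1·90°
n=2: pose=(2,-1,E); sL=32/25, sR=160/101; mL=7232/2525, mR=5232/2525; mL+mR=12464/2525 → advance +1; mR−mL=-80/101 → turn -1·90°
n=3: pose=(3,-1,S); sL=40/37, sR=40/17; mL=2160/629, mR=1420/629; mL+mR=3580/629 → advance +1; mR−mL=-20/17 → turn -1·90°
n=4: pose=(3,-2,W); sL=160/81, sR=160/97; mL=28480/7857, mR=22000/7857; mL+mR=50480/7857 → advance +1; mR−mL=-80/97 → turn -1·90°
n=5: pose=(2,-2,N); sL=80/29, sR=16/13; mL=1504/377, mR=1272/377; mL+mR=2776/377 → advance +1; mR−mL=-8/13 → turn -1·90°
n=6: pose=(2,-1,E); sL=32/25, sR=160/101; mL=7232/2525, mR=5232/2525; mL+mR=12464/2525 → advance +1; mR−mL=-80/101 → turn -1·90°

0 160/81 160/97 28480/7857 22000/7857 3 -2 W
1 80/29 16/13 1504/377 1272/377 2 -2 N
2 32/25 160/101 7232/2525 5232/2525 2 -1 E
3 40/37 40/17 2160/629 1420/629 3 -1 S
4 160/81 160/97 28480/7857 22000/7857 3 -2 W
5 80/29 16/13 1504/377 1272/377 2 -2 N
6 32/25 160/101 7232/2525 5232/2525 2 -1 E
final 3 -1 S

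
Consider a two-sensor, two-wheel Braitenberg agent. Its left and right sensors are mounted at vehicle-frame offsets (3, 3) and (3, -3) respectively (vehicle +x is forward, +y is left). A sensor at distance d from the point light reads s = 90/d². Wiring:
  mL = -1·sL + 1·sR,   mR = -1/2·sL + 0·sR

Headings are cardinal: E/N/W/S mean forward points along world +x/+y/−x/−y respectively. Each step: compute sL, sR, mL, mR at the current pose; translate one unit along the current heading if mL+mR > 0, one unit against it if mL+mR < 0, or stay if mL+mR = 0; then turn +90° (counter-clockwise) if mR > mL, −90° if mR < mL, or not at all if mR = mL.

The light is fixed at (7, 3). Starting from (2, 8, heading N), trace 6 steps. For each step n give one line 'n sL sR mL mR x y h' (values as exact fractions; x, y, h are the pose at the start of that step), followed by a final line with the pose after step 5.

n=0: pose=(2,8,N); sL=45/64, sR=45/34; mL=675/1088, mR=-45/128; mL+mR=585/2176 → advance +1; mR−mL=-2115/2176 → turn -1·90°
n=1: pose=(2,9,E); sL=18/17, sR=90/13; mL=1296/221, mR=-9/17; mL+mR=1179/221 → advance +1; mR−mL=-1413/221 → turn -1·90°
n=2: pose=(3,9,S); sL=9, sR=45/29; mL=-216/29, mR=-9/2; mL+mR=-693/58 → advance -1; mR−mL=171/58 → turn +1·90°
n=3: pose=(3,10,E); sL=90/101, sR=90/17; mL=7560/1717, mR=-45/101; mL+mR=6795/1717 → advance +1; mR−mL=-8325/1717 → turn -1·90°
n=4: pose=(4,10,S); sL=45/8, sR=45/26; mL=-405/104, mR=-45/16; mL+mR=-1395/208 → advance -1; mR−mL=225/208 → turn +1·90°
n=5: pose=(4,11,E); sL=90/121, sR=18/5; mL=1728/605, mR=-45/121; mL+mR=1503/605 → advance +1; mR−mL=-1953/605 → turn -1·90°

0 45/64 45/34 675/1088 -45/128 2 8 N
1 18/17 90/13 1296/221 -9/17 2 9 E
2 9 45/29 -216/29 -9/2 3 9 S
3 90/101 90/17 7560/1717 -45/101 3 10 E
4 45/8 45/26 -405/104 -45/16 4 10 S
5 90/121 18/5 1728/605 -45/121 4 11 E
final 5 11 S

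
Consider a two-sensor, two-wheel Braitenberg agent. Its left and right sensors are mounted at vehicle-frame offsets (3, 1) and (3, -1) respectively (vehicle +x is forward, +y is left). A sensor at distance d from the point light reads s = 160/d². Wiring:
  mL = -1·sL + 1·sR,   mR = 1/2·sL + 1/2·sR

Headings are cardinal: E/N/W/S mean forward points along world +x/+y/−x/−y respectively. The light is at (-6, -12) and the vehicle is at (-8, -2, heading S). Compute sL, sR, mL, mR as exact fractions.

left sensor world pos  = (-7, -5); dL² = 50
right sensor world pos = (-9, -5); dR² = 58
sL = 160/50 = 16/5
sR = 160/58 = 80/29
mL = -1·sL + 1·sR = -64/145
mR = 1/2·sL + 1/2·sR = 432/145

16/5 80/29 -64/145 432/145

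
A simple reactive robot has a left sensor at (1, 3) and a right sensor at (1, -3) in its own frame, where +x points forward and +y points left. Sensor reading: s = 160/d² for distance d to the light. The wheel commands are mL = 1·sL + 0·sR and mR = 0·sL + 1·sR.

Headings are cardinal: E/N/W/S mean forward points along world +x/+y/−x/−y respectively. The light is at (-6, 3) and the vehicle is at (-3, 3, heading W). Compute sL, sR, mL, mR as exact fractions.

left sensor world pos  = (-4, 0); dL² = 13
right sensor world pos = (-4, 6); dR² = 13
sL = 160/13 = 160/13
sR = 160/13 = 160/13
mL = 1·sL + 0·sR = 160/13
mR = 0·sL + 1·sR = 160/13

160/13 160/13 160/13 160/13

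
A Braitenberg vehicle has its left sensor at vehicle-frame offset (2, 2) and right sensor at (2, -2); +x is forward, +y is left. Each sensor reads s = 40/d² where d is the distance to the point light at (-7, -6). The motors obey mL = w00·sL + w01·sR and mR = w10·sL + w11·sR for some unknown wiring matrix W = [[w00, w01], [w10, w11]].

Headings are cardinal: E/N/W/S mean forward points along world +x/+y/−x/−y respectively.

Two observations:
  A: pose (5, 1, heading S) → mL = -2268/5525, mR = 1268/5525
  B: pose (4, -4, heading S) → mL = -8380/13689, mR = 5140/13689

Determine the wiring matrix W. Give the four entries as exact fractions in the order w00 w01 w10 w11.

-1/2 -1 -1/2 1

obs A: pose=(5,1,S) → sL=40/221, sR=8/25, mL=-2268/5525, mR=1268/5525
obs B: pose=(4,-4,S) → sL=40/169, sR=40/81, mL=-8380/13689, mR=5140/13689
sensor matrix S = [[40/221, 8/25], [40/169, 40/81]]; det S = 15872/1163565
solve [mL_A; mL_B] = S·[w00; w01] and [mR_A; mR_B] = S·[w10; w11]:
  w00 = -1/2, w01 = -1, w10 = -1/2, w11 = 1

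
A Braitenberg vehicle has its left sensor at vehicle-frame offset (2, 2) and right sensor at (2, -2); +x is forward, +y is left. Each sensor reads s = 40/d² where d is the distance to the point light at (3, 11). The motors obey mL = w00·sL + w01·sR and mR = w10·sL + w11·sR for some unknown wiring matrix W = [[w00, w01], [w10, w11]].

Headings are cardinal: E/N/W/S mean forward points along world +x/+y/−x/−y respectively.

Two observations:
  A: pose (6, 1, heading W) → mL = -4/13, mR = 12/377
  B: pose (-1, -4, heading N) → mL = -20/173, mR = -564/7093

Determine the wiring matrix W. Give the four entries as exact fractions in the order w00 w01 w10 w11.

0 -1/2 -1 1/2

obs A: pose=(6,1,W) → sL=8/29, sR=8/13, mL=-4/13, mR=12/377
obs B: pose=(-1,-4,N) → sL=8/41, sR=40/173, mL=-20/173, mR=-564/7093
sensor matrix S = [[8/29, 8/13], [8/41, 40/173]]; det S = -150528/2674061
solve [mL_A; mL_B] = S·[w00; w01] and [mR_A; mR_B] = S·[w10; w11]:
  w00 = 0, w01 = -1/2, w10 = -1, w11 = 1/2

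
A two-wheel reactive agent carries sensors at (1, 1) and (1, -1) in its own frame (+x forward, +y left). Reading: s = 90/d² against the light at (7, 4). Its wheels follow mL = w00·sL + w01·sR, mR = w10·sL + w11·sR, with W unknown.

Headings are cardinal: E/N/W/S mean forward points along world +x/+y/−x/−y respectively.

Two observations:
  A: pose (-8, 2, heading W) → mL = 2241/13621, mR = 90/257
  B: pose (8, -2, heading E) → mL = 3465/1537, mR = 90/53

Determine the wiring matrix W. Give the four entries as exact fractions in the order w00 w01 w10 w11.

1 -1/2 0 1

obs A: pose=(-8,2,W) → sL=18/53, sR=90/257, mL=2241/13621, mR=90/257
obs B: pose=(8,-2,E) → sL=90/29, sR=90/53, mL=3465/1537, mR=90/53
sensor matrix S = [[18/53, 90/257], [90/29, 90/53]]; det S = -10679040/20935477
solve [mL_A; mL_B] = S·[w00; w01] and [mR_A; mR_B] = S·[w10; w11]:
  w00 = 1, w01 = -1/2, w10 = 0, w11 = 1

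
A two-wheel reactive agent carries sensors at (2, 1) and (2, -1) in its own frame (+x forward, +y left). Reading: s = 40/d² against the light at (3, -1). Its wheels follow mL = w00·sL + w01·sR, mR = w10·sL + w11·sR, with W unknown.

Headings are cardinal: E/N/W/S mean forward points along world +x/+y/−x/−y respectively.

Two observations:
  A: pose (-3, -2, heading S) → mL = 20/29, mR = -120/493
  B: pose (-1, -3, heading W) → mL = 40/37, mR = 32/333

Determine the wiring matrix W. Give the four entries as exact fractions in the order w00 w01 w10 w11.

0 1 -1/2 1/2

obs A: pose=(-3,-2,S) → sL=20/17, sR=20/29, mL=20/29, mR=-120/493
obs B: pose=(-1,-3,W) → sL=8/9, sR=40/37, mL=40/37, mR=32/333
sensor matrix S = [[20/17, 20/29], [8/9, 40/37]]; det S = 108160/164169
solve [mL_A; mL_B] = S·[w00; w01] and [mR_A; mR_B] = S·[w10; w11]:
  w00 = 0, w01 = 1, w10 = -1/2, w11 = 1/2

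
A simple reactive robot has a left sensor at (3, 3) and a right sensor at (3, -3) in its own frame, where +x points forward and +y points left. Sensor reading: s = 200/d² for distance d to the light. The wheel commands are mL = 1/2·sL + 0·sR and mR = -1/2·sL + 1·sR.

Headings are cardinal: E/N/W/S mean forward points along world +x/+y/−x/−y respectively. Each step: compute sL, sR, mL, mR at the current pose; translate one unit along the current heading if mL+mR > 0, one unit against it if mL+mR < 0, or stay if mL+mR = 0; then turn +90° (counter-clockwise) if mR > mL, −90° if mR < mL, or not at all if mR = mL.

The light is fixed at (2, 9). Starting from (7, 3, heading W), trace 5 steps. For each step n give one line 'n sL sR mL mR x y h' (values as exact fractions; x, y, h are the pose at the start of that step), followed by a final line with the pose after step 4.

0 40/17 200/13 20/17 3140/221 7 3 W
1 20/13 100/41 10/13 890/533 6 3 S
2 40/13 200/149 20/13 -380/1937 6 2 E
3 50/41 25/13 25/41 700/533 7 2 S
4 200/89 40/37 100/89 -140/3293 7 1 E
final 8 1 S

n=0: pose=(7,3,W); sL=40/17, sR=200/13; mL=20/17, mR=3140/221; mL+mR=200/13 → advance +1; mR−mL=2880/221 → turn +1·90°
n=1: pose=(6,3,S); sL=20/13, sR=100/41; mL=10/13, mR=890/533; mL+mR=100/41 → advance +1; mR−mL=480/533 → turn +1·90°
n=2: pose=(6,2,E); sL=40/13, sR=200/149; mL=20/13, mR=-380/1937; mL+mR=200/149 → advance +1; mR−mL=-3360/1937 → turn -1·90°
n=3: pose=(7,2,S); sL=50/41, sR=25/13; mL=25/41, mR=700/533; mL+mR=25/13 → advance +1; mR−mL=375/533 → turn +1·90°
n=4: pose=(7,1,E); sL=200/89, sR=40/37; mL=100/89, mR=-140/3293; mL+mR=40/37 → advance +1; mR−mL=-3840/3293 → turn -1·90°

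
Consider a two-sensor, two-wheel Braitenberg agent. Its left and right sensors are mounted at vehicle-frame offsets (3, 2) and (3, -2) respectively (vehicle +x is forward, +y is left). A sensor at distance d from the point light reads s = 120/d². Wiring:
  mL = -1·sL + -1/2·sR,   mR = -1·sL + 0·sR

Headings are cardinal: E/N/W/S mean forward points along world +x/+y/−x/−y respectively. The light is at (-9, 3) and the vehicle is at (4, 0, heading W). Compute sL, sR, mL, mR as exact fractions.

24/25 120/101 -3924/2525 -24/25

left sensor world pos  = (1, -2); dL² = 125
right sensor world pos = (1, 2); dR² = 101
sL = 120/125 = 24/25
sR = 120/101 = 120/101
mL = -1·sL + -1/2·sR = -3924/2525
mR = -1·sL + 0·sR = -24/25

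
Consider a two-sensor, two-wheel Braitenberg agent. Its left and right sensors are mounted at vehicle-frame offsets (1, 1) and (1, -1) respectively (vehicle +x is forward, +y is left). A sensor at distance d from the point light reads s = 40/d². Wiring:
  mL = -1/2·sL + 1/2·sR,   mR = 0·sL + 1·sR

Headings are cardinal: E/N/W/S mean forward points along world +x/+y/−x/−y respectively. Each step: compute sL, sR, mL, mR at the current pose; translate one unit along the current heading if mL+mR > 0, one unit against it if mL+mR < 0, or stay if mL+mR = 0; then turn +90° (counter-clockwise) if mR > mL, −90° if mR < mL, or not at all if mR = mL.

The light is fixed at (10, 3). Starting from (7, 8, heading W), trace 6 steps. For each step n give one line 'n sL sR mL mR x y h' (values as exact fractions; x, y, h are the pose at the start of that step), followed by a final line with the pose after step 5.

n=0: pose=(7,8,W); sL=5/4, sR=10/13; mL=-25/104, mR=10/13; mL+mR=55/104 → advance +1; mR−mL=105/104 → turn +1·90°
n=1: pose=(6,8,S); sL=8/5, sR=40/41; mL=-64/205, mR=40/41; mL+mR=136/205 → advance +1; mR−mL=264/205 → turn +1·90°
n=2: pose=(6,7,E); sL=20/17, sR=20/9; mL=80/153, mR=20/9; mL+mR=140/51 → advance +1; mR−mL=260/153 → turn +1·90°
n=3: pose=(7,7,N); sL=40/41, sR=40/29; mL=240/1189, mR=40/29; mL+mR=1880/1189 → advance +1; mR−mL=1400/1189 → turn +1·90°
n=4: pose=(7,8,W); sL=5/4, sR=10/13; mL=-25/104, mR=10/13; mL+mR=55/104 → advance +1; mR−mL=105/104 → turn +1·90°
n=5: pose=(6,8,S); sL=8/5, sR=40/41; mL=-64/205, mR=40/41; mL+mR=136/205 → advance +1; mR−mL=264/205 → turn +1·90°

0 5/4 10/13 -25/104 10/13 7 8 W
1 8/5 40/41 -64/205 40/41 6 8 S
2 20/17 20/9 80/153 20/9 6 7 E
3 40/41 40/29 240/1189 40/29 7 7 N
4 5/4 10/13 -25/104 10/13 7 8 W
5 8/5 40/41 -64/205 40/41 6 8 S
final 6 7 E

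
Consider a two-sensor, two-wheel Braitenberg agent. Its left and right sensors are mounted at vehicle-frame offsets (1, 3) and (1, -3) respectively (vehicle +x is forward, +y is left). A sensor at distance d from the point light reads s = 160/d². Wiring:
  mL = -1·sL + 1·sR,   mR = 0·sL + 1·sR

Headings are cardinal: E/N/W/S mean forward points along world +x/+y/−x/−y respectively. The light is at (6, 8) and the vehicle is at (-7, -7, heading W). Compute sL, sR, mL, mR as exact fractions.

left sensor world pos  = (-8, -10); dL² = 520
right sensor world pos = (-8, -4); dR² = 340
sL = 160/520 = 4/13
sR = 160/340 = 8/17
mL = -1·sL + 1·sR = 36/221
mR = 0·sL + 1·sR = 8/17

4/13 8/17 36/221 8/17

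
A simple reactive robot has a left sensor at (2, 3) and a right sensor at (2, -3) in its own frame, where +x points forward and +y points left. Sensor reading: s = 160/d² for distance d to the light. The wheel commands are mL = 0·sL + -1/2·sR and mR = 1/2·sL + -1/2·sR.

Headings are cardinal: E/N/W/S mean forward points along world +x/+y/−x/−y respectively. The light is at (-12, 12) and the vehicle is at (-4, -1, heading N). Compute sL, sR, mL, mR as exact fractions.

left sensor world pos  = (-7, 1); dL² = 146
right sensor world pos = (-1, 1); dR² = 242
sL = 160/146 = 80/73
sR = 160/242 = 80/121
mL = 0·sL + -1/2·sR = -40/121
mR = 1/2·sL + -1/2·sR = 1920/8833

80/73 80/121 -40/121 1920/8833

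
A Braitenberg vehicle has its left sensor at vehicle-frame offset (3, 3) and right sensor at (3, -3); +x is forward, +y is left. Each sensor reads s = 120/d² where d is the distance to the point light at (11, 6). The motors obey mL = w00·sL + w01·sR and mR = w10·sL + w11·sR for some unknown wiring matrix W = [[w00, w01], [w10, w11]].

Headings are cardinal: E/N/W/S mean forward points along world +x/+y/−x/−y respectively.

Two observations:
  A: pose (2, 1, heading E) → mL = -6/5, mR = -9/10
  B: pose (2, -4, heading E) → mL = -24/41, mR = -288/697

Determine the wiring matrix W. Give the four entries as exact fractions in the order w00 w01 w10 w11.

0 -1 -1/2 1/2

obs A: pose=(2,1,E) → sL=3, sR=6/5, mL=-6/5, mR=-9/10
obs B: pose=(2,-4,E) → sL=24/17, sR=24/41, mL=-24/41, mR=-288/697
sensor matrix S = [[3, 6/5], [24/17, 24/41]]; det S = 216/3485
solve [mL_A; mL_B] = S·[w00; w01] and [mR_A; mR_B] = S·[w10; w11]:
  w00 = 0, w01 = -1, w10 = -1/2, w11 = 1/2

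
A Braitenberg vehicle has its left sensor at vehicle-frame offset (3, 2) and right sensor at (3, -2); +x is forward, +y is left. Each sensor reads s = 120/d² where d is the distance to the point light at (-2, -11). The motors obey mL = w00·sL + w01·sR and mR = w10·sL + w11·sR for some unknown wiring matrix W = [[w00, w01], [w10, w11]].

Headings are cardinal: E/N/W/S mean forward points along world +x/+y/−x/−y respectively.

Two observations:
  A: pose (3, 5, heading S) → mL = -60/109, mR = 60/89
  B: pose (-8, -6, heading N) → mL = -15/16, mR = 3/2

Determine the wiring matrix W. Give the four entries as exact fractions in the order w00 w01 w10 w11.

obs A: pose=(3,5,S) → sL=60/109, sR=60/89, mL=-60/109, mR=60/89
obs B: pose=(-8,-6,N) → sL=15/16, sR=3/2, mL=-15/16, mR=3/2
sensor matrix S = [[60/109, 60/89], [15/16, 3/2]]; det S = 7515/38804
solve [mL_A; mL_B] = S·[w00; w01] and [mR_A; mR_B] = S·[w10; w11]:
  w00 = -1, w01 = 0, w10 = 0, w11 = 1

-1 0 0 1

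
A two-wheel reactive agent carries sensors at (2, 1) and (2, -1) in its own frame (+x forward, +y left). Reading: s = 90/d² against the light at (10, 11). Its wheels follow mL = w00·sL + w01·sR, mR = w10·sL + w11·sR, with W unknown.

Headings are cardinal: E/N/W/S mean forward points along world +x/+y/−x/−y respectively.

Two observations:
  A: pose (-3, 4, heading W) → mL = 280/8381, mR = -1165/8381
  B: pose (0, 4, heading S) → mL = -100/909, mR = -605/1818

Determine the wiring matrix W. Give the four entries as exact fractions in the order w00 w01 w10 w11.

-1 1 -1 1/2

obs A: pose=(-3,4,W) → sL=90/289, sR=10/29, mL=280/8381, mR=-1165/8381
obs B: pose=(0,4,S) → sL=5/9, sR=45/101, mL=-100/909, mR=-605/1818
sensor matrix S = [[90/289, 10/29], [5/9, 45/101]]; det S = -402400/7618329
solve [mL_A; mL_B] = S·[w00; w01] and [mR_A; mR_B] = S·[w10; w11]:
  w00 = -1, w01 = 1, w10 = -1, w11 = 1/2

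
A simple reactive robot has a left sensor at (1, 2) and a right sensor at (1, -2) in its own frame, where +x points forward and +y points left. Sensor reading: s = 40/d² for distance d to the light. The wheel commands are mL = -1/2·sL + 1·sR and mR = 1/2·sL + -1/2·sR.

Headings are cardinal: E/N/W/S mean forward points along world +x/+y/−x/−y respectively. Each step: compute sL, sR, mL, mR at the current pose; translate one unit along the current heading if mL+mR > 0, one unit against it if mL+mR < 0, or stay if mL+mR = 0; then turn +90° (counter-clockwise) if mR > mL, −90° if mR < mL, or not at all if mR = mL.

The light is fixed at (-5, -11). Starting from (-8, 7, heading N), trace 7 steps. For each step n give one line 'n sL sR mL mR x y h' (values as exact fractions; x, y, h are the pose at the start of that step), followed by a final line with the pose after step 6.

0 20/193 20/181 2050/34933 -120/34933 -8 7 N
1 8/89 40/293 2388/26077 -608/26077 -8 8 E
2 10/81 2/17 77/1377 4/1377 -7 8 S
3 8/53 40/409 484/21677 576/21677 -7 7 W
4 4/29 20/157 266/4553 24/4553 -8 7 S
5 40/241 40/377 2100/90857 2720/90857 -8 6 W
6 2/13 10/73 57/949 8/949 -9 6 S
final -9 5 W

n=0: pose=(-8,7,N); sL=20/193, sR=20/181; mL=2050/34933, mR=-120/34933; mL+mR=10/181 → advance +1; mR−mL=-2170/34933 → turn -1·90°
n=1: pose=(-8,8,E); sL=8/89, sR=40/293; mL=2388/26077, mR=-608/26077; mL+mR=20/293 → advance +1; mR−mL=-2996/26077 → turn -1·90°
n=2: pose=(-7,8,S); sL=10/81, sR=2/17; mL=77/1377, mR=4/1377; mL+mR=1/17 → advance +1; mR−mL=-73/1377 → turn -1·90°
n=3: pose=(-7,7,W); sL=8/53, sR=40/409; mL=484/21677, mR=576/21677; mL+mR=20/409 → advance +1; mR−mL=92/21677 → turn +1·90°
n=4: pose=(-8,7,S); sL=4/29, sR=20/157; mL=266/4553, mR=24/4553; mL+mR=10/157 → advance +1; mR−mL=-242/4553 → turn -1·90°
n=5: pose=(-8,6,W); sL=40/241, sR=40/377; mL=2100/90857, mR=2720/90857; mL+mR=20/377 → advance +1; mR−mL=620/90857 → turn +1·90°
n=6: pose=(-9,6,S); sL=2/13, sR=10/73; mL=57/949, mR=8/949; mL+mR=5/73 → advance +1; mR−mL=-49/949 → turn -1·90°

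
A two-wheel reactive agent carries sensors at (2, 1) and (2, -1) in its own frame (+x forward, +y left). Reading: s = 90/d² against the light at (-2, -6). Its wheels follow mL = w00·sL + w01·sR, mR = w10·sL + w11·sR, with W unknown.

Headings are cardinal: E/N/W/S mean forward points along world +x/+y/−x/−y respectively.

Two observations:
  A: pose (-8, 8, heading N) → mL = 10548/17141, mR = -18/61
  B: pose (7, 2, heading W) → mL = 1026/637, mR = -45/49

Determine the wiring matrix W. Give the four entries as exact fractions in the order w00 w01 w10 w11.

1 1 -1 0

obs A: pose=(-8,8,N) → sL=18/61, sR=90/281, mL=10548/17141, mR=-18/61
obs B: pose=(7,2,W) → sL=45/49, sR=9/13, mL=1026/637, mR=-45/49
sensor matrix S = [[18/61, 90/281], [45/49, 9/13]]; det S = -981072/10918817
solve [mL_A; mL_B] = S·[w00; w01] and [mR_A; mR_B] = S·[w10; w11]:
  w00 = 1, w01 = 1, w10 = -1, w11 = 0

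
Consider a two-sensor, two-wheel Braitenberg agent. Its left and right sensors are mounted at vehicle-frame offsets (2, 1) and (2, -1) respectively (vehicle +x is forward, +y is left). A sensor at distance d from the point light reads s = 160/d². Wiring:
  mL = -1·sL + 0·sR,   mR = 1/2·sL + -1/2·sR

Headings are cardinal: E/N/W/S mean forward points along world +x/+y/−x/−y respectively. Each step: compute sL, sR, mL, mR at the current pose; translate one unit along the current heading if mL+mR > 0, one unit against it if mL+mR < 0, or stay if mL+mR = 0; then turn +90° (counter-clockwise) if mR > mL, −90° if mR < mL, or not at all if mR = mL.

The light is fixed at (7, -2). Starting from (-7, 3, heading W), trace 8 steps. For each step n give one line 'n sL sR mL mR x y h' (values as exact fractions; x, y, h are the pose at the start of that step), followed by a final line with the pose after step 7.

n=0: pose=(-7,3,W); sL=10/17, sR=40/73; mL=-10/17, mR=25/1241; mL+mR=-705/1241 → advance -1; mR−mL=755/1241 → turn +1·90°
n=1: pose=(-6,3,S); sL=160/153, sR=32/41; mL=-160/153, mR=832/6273; mL+mR=-5728/6273 → advance -1; mR−mL=2464/2091 → turn +1·90°
n=2: pose=(-6,4,E); sL=16/17, sR=80/73; mL=-16/17, mR=-96/1241; mL+mR=-1264/1241 → advance -1; mR−mL=1072/1241 → turn +1·90°
n=3: pose=(-7,4,N); sL=160/289, sR=160/233; mL=-160/289, mR=-4480/67337; mL+mR=-41760/67337 → advance -1; mR−mL=32800/67337 → turn +1·90°
n=4: pose=(-7,3,W); sL=10/17, sR=40/73; mL=-10/17, mR=25/1241; mL+mR=-705/1241 → advance -1; mR−mL=755/1241 → turn +1·90°
n=5: pose=(-6,3,S); sL=160/153, sR=32/41; mL=-160/153, mR=832/6273; mL+mR=-5728/6273 → advance -1; mR−mL=2464/2091 → turn +1·90°
n=6: pose=(-6,4,E); sL=16/17, sR=80/73; mL=-16/17, mR=-96/1241; mL+mR=-1264/1241 → advance -1; mR−mL=1072/1241 → turn +1·90°
n=7: pose=(-7,4,N); sL=160/289, sR=160/233; mL=-160/289, mR=-4480/67337; mL+mR=-41760/67337 → advance -1; mR−mL=32800/67337 → turn +1·90°

0 10/17 40/73 -10/17 25/1241 -7 3 W
1 160/153 32/41 -160/153 832/6273 -6 3 S
2 16/17 80/73 -16/17 -96/1241 -6 4 E
3 160/289 160/233 -160/289 -4480/67337 -7 4 N
4 10/17 40/73 -10/17 25/1241 -7 3 W
5 160/153 32/41 -160/153 832/6273 -6 3 S
6 16/17 80/73 -16/17 -96/1241 -6 4 E
7 160/289 160/233 -160/289 -4480/67337 -7 4 N
final -7 3 W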